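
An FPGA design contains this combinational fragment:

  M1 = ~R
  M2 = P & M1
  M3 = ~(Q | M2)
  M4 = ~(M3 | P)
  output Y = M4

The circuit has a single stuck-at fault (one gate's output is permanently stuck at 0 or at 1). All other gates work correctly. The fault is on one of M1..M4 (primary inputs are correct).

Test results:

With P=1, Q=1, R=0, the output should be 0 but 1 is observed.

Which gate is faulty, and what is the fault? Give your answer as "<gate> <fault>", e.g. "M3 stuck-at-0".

M4 stuck-at-1

Fault-free values for test 1 (P=1, Q=1, R=0): M1=1, M2=1, M3=0, M4=0, giving Y=0. Observed 1.
Test 1: faults giving observed 1 are {M4 stuck-at-1}.
Only M4 stuck-at-1 is consistent with every test.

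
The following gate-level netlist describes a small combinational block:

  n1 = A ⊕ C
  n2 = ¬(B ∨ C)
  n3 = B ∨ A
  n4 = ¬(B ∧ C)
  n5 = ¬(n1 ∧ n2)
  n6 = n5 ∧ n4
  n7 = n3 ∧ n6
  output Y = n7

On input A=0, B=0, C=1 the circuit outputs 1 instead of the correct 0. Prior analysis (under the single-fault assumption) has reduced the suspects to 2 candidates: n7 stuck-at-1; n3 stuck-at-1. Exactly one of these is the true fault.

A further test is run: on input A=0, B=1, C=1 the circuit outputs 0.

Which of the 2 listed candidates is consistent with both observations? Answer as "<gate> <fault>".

n3 stuck-at-1

Evaluate each candidate on input A=0, B=1, C=1:
  n7 stuck-at-1: n1=1, n2=0, n3=1, n4=0, n5=1, n6=0, n7=1 [stuck-at-1] → 1 — eliminated
  n3 stuck-at-1: n1=1, n2=0, n3=1 [stuck-at-1], n4=0, n5=1, n6=0, n7=0 → 0 — matches
Only n3 stuck-at-1 reproduces the observed 0.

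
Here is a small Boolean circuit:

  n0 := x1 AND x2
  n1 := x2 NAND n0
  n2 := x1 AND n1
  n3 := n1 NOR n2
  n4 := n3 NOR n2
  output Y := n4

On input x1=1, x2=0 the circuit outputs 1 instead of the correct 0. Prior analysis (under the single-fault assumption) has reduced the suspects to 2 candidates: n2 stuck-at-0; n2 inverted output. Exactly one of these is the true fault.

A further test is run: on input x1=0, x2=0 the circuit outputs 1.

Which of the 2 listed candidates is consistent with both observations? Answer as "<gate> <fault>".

Evaluate each candidate on input x1=0, x2=0:
  n2 stuck-at-0: n0=0, n1=1, n2=0 [stuck-at-0], n3=0, n4=1 → 1 — matches
  n2 inverted output: n0=0, n1=1, n2=1 [inverted output], n3=0, n4=0 → 0 — eliminated
Only n2 stuck-at-0 reproduces the observed 1.

n2 stuck-at-0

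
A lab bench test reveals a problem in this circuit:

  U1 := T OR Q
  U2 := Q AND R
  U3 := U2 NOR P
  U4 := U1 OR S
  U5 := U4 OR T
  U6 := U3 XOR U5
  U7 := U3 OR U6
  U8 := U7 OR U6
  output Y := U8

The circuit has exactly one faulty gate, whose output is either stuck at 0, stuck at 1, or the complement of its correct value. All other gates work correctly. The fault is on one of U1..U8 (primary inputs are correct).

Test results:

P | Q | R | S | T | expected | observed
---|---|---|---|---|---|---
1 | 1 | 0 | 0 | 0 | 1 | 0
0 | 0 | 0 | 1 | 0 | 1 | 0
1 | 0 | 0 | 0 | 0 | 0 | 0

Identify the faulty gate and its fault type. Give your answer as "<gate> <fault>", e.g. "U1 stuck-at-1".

Fault-free values for test 1 (P=1, Q=1, R=0, S=0, T=0): U1=1, U2=0, U3=0, U4=1, U5=1, U6=1, U7=1, U8=1, giving Y=1. Observed 0.
Test 1: faults giving observed 0 are {U1 stuck-at-0, U1 inverted output, U4 stuck-at-0, U4 inverted output, U5 stuck-at-0, U5 inverted output, U6 stuck-at-0, U6 inverted output, U8 stuck-at-0, U8 inverted output}.
Test 2 (P=0, Q=0, R=0, S=1, T=0): fault-free U1=0, U2=0, U3=1, U4=1, U5=1, U6=0, U7=1, U8=1 → 1; observed 0. Eliminates U1 stuck-at-0, U1 inverted output, U4 stuck-at-0, U4 inverted output, U5 stuck-at-0, U5 inverted output, U6 stuck-at-0, U6 inverted output.
Test 3 (P=1, Q=0, R=0, S=0, T=0): fault-free U1=0, U2=0, U3=0, U4=0, U5=0, U6=0, U7=0, U8=0 → 0; observed 0. Eliminates U8 inverted output.
Only U8 stuck-at-0 is consistent with every test.

U8 stuck-at-0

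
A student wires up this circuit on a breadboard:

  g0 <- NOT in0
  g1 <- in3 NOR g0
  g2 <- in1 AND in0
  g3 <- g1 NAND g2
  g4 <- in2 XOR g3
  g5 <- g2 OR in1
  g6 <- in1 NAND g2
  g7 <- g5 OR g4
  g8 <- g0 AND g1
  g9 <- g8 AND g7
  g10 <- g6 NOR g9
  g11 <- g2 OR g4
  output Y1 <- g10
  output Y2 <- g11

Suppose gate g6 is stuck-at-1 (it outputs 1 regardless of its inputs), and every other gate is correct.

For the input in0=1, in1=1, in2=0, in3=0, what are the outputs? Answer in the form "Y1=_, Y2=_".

Y1=0, Y2=1

Propagate with g6 forced: g0=0, g1=1, g2=1, g3=0, g4=0, g5=1, g6=1 [stuck-at-1], g7=1, g8=0, g9=0, g10=0, g11=1.
So the outputs are Y1=0, Y2=1. (Without the fault they would be Y1=1, Y2=1.)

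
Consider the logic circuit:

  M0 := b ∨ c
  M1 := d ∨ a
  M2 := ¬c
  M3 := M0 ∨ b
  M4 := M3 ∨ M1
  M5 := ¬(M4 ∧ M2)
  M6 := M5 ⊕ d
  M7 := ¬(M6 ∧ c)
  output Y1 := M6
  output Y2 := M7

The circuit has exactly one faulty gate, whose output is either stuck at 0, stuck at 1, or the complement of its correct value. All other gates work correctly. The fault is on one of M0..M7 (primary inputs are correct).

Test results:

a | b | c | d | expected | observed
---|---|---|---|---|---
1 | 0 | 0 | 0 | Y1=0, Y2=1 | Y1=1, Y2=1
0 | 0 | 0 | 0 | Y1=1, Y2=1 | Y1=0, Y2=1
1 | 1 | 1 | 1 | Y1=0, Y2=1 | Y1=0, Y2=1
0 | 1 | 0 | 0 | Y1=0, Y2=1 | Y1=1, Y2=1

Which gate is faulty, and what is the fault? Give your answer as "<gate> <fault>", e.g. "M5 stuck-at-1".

M4 inverted output

Fault-free values for test 1 (a=1, b=0, c=0, d=0): M0=0, M1=1, M2=1, M3=0, M4=1, M5=0, M6=0, M7=1, giving Y1=0, Y2=1. Observed Y1=1, Y2=1.
Test 1: faults giving observed Y1=1, Y2=1 are {M1 stuck-at-0, M1 inverted output, M2 stuck-at-0, M2 inverted output, M4 stuck-at-0, M4 inverted output, M5 stuck-at-1, M5 inverted output, M6 stuck-at-1, M6 inverted output}.
Test 2 (a=0, b=0, c=0, d=0): fault-free M0=0, M1=0, M2=1, M3=0, M4=0, M5=1, M6=1, M7=1 → Y1=1, Y2=1; observed Y1=0, Y2=1. Eliminates M1 stuck-at-0, M2 stuck-at-0, M2 inverted output, M4 stuck-at-0, M5 stuck-at-1, M6 stuck-at-1.
Test 3 (a=1, b=1, c=1, d=1): fault-free M0=1, M1=1, M2=0, M3=1, M4=1, M5=1, M6=0, M7=1 → Y1=0, Y2=1; observed Y1=0, Y2=1. Eliminates M5 inverted output, M6 inverted output.
Test 4 (a=0, b=1, c=0, d=0): fault-free M0=1, M1=0, M2=1, M3=1, M4=1, M5=0, M6=0, M7=1 → Y1=0, Y2=1; observed Y1=1, Y2=1. Eliminates M1 inverted output.
Only M4 inverted output is consistent with every test.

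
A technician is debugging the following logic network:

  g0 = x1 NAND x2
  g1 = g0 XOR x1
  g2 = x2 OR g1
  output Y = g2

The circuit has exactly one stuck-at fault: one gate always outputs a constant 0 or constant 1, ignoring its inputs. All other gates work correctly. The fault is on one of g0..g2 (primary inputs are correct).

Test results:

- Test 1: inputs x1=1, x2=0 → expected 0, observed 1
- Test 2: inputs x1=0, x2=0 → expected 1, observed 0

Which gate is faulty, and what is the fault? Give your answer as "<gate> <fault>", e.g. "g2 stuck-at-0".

Fault-free values for test 1 (x1=1, x2=0): g0=1, g1=0, g2=0, giving Y=0. Observed 1.
Test 1: faults giving observed 1 are {g0 stuck-at-0, g1 stuck-at-1, g2 stuck-at-1}.
Test 2 (x1=0, x2=0): fault-free g0=1, g1=1, g2=1 → 1; observed 0. Eliminates g1 stuck-at-1, g2 stuck-at-1.
Only g0 stuck-at-0 is consistent with every test.

g0 stuck-at-0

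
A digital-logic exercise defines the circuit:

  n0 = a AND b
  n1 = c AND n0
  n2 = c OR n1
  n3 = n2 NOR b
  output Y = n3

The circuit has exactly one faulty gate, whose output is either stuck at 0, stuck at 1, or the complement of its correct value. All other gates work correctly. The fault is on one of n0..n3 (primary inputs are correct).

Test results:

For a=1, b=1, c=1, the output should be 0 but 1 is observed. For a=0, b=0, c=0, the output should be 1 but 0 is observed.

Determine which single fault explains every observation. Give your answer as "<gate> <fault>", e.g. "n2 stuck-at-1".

n3 inverted output

Fault-free values for test 1 (a=1, b=1, c=1): n0=1, n1=1, n2=1, n3=0, giving Y=0. Observed 1.
Test 1: faults giving observed 1 are {n3 stuck-at-1, n3 inverted output}.
Test 2 (a=0, b=0, c=0): fault-free n0=0, n1=0, n2=0, n3=1 → 1; observed 0. Eliminates n3 stuck-at-1.
Only n3 inverted output is consistent with every test.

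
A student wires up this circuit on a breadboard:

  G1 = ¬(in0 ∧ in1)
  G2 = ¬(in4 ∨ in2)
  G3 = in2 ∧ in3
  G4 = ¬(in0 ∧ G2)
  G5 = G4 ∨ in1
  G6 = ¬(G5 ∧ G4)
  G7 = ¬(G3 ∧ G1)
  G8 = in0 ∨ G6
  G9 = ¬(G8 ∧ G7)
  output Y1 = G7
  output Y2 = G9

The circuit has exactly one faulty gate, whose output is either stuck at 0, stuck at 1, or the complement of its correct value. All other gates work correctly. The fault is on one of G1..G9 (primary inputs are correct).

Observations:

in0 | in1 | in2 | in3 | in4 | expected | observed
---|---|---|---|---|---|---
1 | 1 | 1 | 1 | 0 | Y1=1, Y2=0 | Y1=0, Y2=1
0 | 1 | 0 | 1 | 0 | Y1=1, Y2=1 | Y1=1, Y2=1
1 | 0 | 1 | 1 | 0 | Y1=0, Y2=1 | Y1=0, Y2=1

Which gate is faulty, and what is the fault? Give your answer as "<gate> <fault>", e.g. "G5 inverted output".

Fault-free values for test 1 (in0=1, in1=1, in2=1, in3=1, in4=0): G1=0, G2=0, G3=1, G4=1, G5=1, G6=0, G7=1, G8=1, G9=0, giving Y1=1, Y2=0. Observed Y1=0, Y2=1.
Test 1: faults giving observed Y1=0, Y2=1 are {G1 stuck-at-1, G1 inverted output, G7 stuck-at-0, G7 inverted output}.
Test 2 (in0=0, in1=1, in2=0, in3=1, in4=0): fault-free G1=1, G2=1, G3=0, G4=1, G5=1, G6=0, G7=1, G8=0, G9=1 → Y1=1, Y2=1; observed Y1=1, Y2=1. Eliminates G7 stuck-at-0, G7 inverted output.
Test 3 (in0=1, in1=0, in2=1, in3=1, in4=0): fault-free G1=1, G2=0, G3=1, G4=1, G5=1, G6=0, G7=0, G8=1, G9=1 → Y1=0, Y2=1; observed Y1=0, Y2=1. Eliminates G1 inverted output.
Only G1 stuck-at-1 is consistent with every test.

G1 stuck-at-1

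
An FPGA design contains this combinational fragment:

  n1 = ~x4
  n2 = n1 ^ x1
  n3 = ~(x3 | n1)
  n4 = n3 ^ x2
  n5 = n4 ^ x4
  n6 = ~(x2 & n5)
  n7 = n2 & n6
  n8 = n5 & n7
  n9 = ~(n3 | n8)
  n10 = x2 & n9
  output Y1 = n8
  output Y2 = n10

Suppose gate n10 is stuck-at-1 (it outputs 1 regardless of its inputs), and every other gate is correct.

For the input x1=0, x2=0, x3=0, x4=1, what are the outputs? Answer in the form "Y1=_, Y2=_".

Propagate with n10 forced: n1=0, n2=0, n3=1, n4=1, n5=0, n6=1, n7=0, n8=0, n9=0, n10=1 [stuck-at-1].
So the outputs are Y1=0, Y2=1. (Without the fault they would be Y1=0, Y2=0.)

Y1=0, Y2=1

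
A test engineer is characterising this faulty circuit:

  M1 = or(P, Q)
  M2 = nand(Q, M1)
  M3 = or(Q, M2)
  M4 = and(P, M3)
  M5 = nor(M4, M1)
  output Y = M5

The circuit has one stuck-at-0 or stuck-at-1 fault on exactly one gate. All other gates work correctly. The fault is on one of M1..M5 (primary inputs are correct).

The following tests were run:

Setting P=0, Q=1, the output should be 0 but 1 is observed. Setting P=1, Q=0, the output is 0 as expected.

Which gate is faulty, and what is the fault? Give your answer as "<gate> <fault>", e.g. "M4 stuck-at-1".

M1 stuck-at-0

Fault-free values for test 1 (P=0, Q=1): M1=1, M2=0, M3=1, M4=0, M5=0, giving Y=0. Observed 1.
Test 1: faults giving observed 1 are {M1 stuck-at-0, M5 stuck-at-1}.
Test 2 (P=1, Q=0): fault-free M1=1, M2=1, M3=1, M4=1, M5=0 → 0; observed 0. Eliminates M5 stuck-at-1.
Only M1 stuck-at-0 is consistent with every test.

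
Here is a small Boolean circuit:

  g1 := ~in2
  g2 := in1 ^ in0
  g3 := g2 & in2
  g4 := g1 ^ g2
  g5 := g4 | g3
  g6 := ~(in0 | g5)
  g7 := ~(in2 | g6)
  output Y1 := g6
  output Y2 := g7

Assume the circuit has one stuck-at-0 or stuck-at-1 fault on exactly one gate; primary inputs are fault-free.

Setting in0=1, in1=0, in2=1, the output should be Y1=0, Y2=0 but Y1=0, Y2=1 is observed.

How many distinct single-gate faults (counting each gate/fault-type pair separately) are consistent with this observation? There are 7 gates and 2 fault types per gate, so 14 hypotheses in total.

1

Fault-free: g1=0, g2=1, g3=1, g4=1, g5=1, g6=0, g7=0 → Y1=0, Y2=0. Observed Y1=0, Y2=1.
  g1 stuck-at-0: output Y1=0, Y2=0 ✗
  g1 stuck-at-1: output Y1=0, Y2=0 ✗
  g2 stuck-at-0: output Y1=0, Y2=0 ✗
  g2 stuck-at-1: output Y1=0, Y2=0 ✗
  g3 stuck-at-0: output Y1=0, Y2=0 ✗
  g3 stuck-at-1: output Y1=0, Y2=0 ✗
  g4 stuck-at-0: output Y1=0, Y2=0 ✗
  g4 stuck-at-1: output Y1=0, Y2=0 ✗
  g5 stuck-at-0: output Y1=0, Y2=0 ✗
  g5 stuck-at-1: output Y1=0, Y2=0 ✗
  g6 stuck-at-0: output Y1=0, Y2=0 ✗
  g6 stuck-at-1: output Y1=1, Y2=0 ✗
  g7 stuck-at-0: output Y1=0, Y2=0 ✗
  g7 stuck-at-1: output Y1=0, Y2=1 ✓
Consistent faults: {g7 stuck-at-1} — 1 in all.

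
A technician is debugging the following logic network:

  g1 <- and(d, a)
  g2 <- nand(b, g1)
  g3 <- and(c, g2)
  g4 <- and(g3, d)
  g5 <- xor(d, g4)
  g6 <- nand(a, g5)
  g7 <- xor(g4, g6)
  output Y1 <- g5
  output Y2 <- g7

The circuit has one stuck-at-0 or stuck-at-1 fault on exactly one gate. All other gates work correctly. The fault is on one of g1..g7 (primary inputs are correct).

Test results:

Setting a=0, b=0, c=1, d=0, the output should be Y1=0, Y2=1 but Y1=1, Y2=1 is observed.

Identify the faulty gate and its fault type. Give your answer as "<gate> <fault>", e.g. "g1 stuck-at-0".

g5 stuck-at-1

Fault-free values for test 1 (a=0, b=0, c=1, d=0): g1=0, g2=1, g3=1, g4=0, g5=0, g6=1, g7=1, giving Y1=0, Y2=1. Observed Y1=1, Y2=1.
Test 1: faults giving observed Y1=1, Y2=1 are {g5 stuck-at-1}.
Only g5 stuck-at-1 is consistent with every test.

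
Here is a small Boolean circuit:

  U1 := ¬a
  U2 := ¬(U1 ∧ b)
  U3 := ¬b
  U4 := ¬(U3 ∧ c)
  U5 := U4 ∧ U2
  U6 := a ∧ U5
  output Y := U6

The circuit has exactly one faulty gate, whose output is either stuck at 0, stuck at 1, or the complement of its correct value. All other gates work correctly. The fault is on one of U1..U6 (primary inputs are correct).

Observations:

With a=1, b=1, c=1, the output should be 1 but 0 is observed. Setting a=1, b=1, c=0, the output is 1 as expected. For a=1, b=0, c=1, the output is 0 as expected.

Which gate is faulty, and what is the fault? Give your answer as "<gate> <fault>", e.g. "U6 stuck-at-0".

U3 stuck-at-1

Fault-free values for test 1 (a=1, b=1, c=1): U1=0, U2=1, U3=0, U4=1, U5=1, U6=1, giving Y=1. Observed 0.
Test 1: faults giving observed 0 are {U1 stuck-at-1, U1 inverted output, U2 stuck-at-0, U2 inverted output, U3 stuck-at-1, U3 inverted output, U4 stuck-at-0, U4 inverted output, U5 stuck-at-0, U5 inverted output, U6 stuck-at-0, U6 inverted output}.
Test 2 (a=1, b=1, c=0): fault-free U1=0, U2=1, U3=0, U4=1, U5=1, U6=1 → 1; observed 1. Eliminates U1 stuck-at-1, U1 inverted output, U2 stuck-at-0, U2 inverted output, U4 stuck-at-0, U4 inverted output, U5 stuck-at-0, U5 inverted output, U6 stuck-at-0, U6 inverted output.
Test 3 (a=1, b=0, c=1): fault-free U1=0, U2=1, U3=1, U4=0, U5=0, U6=0 → 0; observed 0. Eliminates U3 inverted output.
Only U3 stuck-at-1 is consistent with every test.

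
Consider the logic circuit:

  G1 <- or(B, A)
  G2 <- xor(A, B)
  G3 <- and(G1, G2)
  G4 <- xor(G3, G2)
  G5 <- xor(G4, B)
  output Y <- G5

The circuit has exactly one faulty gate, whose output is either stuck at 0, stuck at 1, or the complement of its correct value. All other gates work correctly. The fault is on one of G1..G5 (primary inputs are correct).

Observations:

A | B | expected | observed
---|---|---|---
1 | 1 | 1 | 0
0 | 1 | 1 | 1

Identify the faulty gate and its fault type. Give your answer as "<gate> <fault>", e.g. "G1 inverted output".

Fault-free values for test 1 (A=1, B=1): G1=1, G2=0, G3=0, G4=0, G5=1, giving Y=1. Observed 0.
Test 1: faults giving observed 0 are {G3 stuck-at-1, G3 inverted output, G4 stuck-at-1, G4 inverted output, G5 stuck-at-0, G5 inverted output}.
Test 2 (A=0, B=1): fault-free G1=1, G2=1, G3=1, G4=0, G5=1 → 1; observed 1. Eliminates G3 inverted output, G4 stuck-at-1, G4 inverted output, G5 stuck-at-0, G5 inverted output.
Only G3 stuck-at-1 is consistent with every test.

G3 stuck-at-1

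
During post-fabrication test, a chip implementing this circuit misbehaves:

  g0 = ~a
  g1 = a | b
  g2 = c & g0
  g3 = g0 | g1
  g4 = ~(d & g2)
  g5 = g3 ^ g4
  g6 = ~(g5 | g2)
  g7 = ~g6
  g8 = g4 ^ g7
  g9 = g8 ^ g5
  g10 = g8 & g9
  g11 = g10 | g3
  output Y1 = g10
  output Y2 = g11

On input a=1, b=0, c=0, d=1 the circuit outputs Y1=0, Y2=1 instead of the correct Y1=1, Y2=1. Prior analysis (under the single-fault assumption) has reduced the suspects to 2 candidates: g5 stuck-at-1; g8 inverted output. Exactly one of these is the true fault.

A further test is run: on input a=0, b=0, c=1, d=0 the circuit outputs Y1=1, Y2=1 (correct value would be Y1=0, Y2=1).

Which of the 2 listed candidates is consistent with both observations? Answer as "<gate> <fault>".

Evaluate each candidate on input a=0, b=0, c=1, d=0:
  g5 stuck-at-1: g0=1, g1=0, g2=1, g3=1, g4=1, g5=1 [stuck-at-1], g6=0, g7=1, g8=0, g9=1, g10=0, g11=1 → Y1=0, Y2=1 — eliminated
  g8 inverted output: g0=1, g1=0, g2=1, g3=1, g4=1, g5=0, g6=0, g7=1, g8=1 [inverted output], g9=1, g10=1, g11=1 → Y1=1, Y2=1 — matches
Only g8 inverted output reproduces the observed Y1=1, Y2=1.

g8 inverted output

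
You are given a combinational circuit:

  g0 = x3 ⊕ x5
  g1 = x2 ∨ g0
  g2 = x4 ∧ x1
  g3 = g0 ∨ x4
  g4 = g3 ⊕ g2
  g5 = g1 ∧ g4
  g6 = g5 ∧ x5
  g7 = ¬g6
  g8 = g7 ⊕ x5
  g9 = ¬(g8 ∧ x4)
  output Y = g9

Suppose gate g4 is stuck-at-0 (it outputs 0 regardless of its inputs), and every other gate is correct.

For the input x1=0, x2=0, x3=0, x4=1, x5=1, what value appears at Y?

Propagate with g4 forced: g0=1, g1=1, g2=0, g3=1, g4=0 [stuck-at-0], g5=0, g6=0, g7=1, g8=0, g9=1.
So Y = 1. (Without the fault it would be 0.)

1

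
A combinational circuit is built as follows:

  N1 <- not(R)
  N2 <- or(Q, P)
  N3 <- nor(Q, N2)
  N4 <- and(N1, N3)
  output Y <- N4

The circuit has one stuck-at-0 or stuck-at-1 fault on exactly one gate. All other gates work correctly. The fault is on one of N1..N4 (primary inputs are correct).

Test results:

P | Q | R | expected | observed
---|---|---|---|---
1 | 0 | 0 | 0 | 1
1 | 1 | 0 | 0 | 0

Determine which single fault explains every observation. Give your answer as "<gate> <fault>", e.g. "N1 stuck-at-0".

Fault-free values for test 1 (P=1, Q=0, R=0): N1=1, N2=1, N3=0, N4=0, giving Y=0. Observed 1.
Test 1: faults giving observed 1 are {N2 stuck-at-0, N3 stuck-at-1, N4 stuck-at-1}.
Test 2 (P=1, Q=1, R=0): fault-free N1=1, N2=1, N3=0, N4=0 → 0; observed 0. Eliminates N3 stuck-at-1, N4 stuck-at-1.
Only N2 stuck-at-0 is consistent with every test.

N2 stuck-at-0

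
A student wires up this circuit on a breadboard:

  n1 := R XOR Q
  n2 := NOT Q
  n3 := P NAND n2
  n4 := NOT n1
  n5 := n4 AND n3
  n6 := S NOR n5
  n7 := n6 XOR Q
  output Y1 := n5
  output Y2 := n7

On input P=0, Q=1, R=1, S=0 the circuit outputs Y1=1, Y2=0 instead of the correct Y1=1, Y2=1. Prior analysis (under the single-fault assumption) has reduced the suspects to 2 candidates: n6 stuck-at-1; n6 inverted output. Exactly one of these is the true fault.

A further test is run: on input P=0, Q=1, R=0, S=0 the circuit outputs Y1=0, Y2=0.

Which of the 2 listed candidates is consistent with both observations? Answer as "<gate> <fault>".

n6 stuck-at-1

Evaluate each candidate on input P=0, Q=1, R=0, S=0:
  n6 stuck-at-1: n1=1, n2=0, n3=1, n4=0, n5=0, n6=1 [stuck-at-1], n7=0 → Y1=0, Y2=0 — matches
  n6 inverted output: n1=1, n2=0, n3=1, n4=0, n5=0, n6=0 [inverted output], n7=1 → Y1=0, Y2=1 — eliminated
Only n6 stuck-at-1 reproduces the observed Y1=0, Y2=0.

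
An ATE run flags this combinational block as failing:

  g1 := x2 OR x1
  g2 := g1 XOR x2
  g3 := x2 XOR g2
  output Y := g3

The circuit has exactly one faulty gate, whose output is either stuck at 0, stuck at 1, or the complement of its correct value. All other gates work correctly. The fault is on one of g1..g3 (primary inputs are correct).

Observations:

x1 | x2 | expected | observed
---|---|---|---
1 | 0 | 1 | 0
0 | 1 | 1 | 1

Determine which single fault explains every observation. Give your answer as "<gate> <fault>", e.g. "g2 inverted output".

Fault-free values for test 1 (x1=1, x2=0): g1=1, g2=1, g3=1, giving Y=1. Observed 0.
Test 1: faults giving observed 0 are {g1 stuck-at-0, g1 inverted output, g2 stuck-at-0, g2 inverted output, g3 stuck-at-0, g3 inverted output}.
Test 2 (x1=0, x2=1): fault-free g1=1, g2=0, g3=1 → 1; observed 1. Eliminates g1 stuck-at-0, g1 inverted output, g2 inverted output, g3 stuck-at-0, g3 inverted output.
Only g2 stuck-at-0 is consistent with every test.

g2 stuck-at-0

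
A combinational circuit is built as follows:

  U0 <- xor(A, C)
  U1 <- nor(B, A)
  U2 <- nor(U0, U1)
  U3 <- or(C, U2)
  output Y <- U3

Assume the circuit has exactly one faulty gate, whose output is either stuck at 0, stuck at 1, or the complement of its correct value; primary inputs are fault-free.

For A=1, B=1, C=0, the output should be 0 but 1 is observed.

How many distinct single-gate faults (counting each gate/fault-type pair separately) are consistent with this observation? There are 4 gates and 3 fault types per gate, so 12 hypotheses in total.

Fault-free: U0=1, U1=0, U2=0, U3=0 → 0. Observed 1.
  U0 stuck-at-0: output 1 ✓
  U0 stuck-at-1: output 0 ✗
  U0 inverted output: output 1 ✓
  U1 stuck-at-0: output 0 ✗
  U1 stuck-at-1: output 0 ✗
  U1 inverted output: output 0 ✗
  U2 stuck-at-0: output 0 ✗
  U2 stuck-at-1: output 1 ✓
  U2 inverted output: output 1 ✓
  U3 stuck-at-0: output 0 ✗
  U3 stuck-at-1: output 1 ✓
  U3 inverted output: output 1 ✓
Consistent faults: {U0 stuck-at-0, U0 inverted output, U2 stuck-at-1, U2 inverted output, U3 stuck-at-1, U3 inverted output} — 6 in all.

6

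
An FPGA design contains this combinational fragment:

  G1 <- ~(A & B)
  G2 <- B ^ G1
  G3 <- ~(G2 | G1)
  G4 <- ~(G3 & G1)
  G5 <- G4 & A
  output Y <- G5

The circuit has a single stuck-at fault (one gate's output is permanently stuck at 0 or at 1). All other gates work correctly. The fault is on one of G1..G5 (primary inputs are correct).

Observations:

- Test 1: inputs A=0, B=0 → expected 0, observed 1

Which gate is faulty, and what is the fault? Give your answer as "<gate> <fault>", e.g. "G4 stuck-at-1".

Fault-free values for test 1 (A=0, B=0): G1=1, G2=1, G3=0, G4=1, G5=0, giving Y=0. Observed 1.
Test 1: faults giving observed 1 are {G5 stuck-at-1}.
Only G5 stuck-at-1 is consistent with every test.

G5 stuck-at-1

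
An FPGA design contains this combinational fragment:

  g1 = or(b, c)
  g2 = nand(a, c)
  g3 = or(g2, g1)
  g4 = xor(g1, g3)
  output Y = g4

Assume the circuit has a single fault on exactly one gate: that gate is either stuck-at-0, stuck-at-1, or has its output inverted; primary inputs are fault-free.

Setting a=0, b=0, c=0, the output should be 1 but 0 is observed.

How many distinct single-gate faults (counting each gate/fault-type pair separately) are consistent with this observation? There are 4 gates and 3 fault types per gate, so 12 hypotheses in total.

Fault-free: g1=0, g2=1, g3=1, g4=1 → 1. Observed 0.
  g1 stuck-at-0: output 1 ✗
  g1 stuck-at-1: output 0 ✓
  g1 inverted output: output 0 ✓
  g2 stuck-at-0: output 0 ✓
  g2 stuck-at-1: output 1 ✗
  g2 inverted output: output 0 ✓
  g3 stuck-at-0: output 0 ✓
  g3 stuck-at-1: output 1 ✗
  g3 inverted output: output 0 ✓
  g4 stuck-at-0: output 0 ✓
  g4 stuck-at-1: output 1 ✗
  g4 inverted output: output 0 ✓
Consistent faults: {g1 stuck-at-1, g1 inverted output, g2 stuck-at-0, g2 inverted output, g3 stuck-at-0, g3 inverted output, g4 stuck-at-0, g4 inverted output} — 8 in all.

8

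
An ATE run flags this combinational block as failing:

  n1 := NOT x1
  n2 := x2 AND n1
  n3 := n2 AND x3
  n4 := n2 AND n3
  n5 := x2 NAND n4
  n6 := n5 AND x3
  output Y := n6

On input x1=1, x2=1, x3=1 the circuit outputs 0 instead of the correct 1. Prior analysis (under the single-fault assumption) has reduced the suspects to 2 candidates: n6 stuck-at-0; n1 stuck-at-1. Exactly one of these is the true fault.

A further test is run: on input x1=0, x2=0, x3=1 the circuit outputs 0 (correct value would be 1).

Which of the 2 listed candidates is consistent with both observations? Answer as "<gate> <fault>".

Evaluate each candidate on input x1=0, x2=0, x3=1:
  n6 stuck-at-0: n1=1, n2=0, n3=0, n4=0, n5=1, n6=0 [stuck-at-0] → 0 — matches
  n1 stuck-at-1: n1=1 [stuck-at-1], n2=0, n3=0, n4=0, n5=1, n6=1 → 1 — eliminated
Only n6 stuck-at-0 reproduces the observed 0.

n6 stuck-at-0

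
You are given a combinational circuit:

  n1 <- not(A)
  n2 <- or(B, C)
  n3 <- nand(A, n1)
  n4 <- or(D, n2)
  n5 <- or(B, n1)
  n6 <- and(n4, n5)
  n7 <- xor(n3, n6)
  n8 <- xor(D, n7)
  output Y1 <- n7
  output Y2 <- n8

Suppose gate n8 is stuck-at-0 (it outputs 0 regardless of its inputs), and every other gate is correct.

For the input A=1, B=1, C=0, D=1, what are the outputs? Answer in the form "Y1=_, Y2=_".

Y1=0, Y2=0

Propagate with n8 forced: n1=0, n2=1, n3=1, n4=1, n5=1, n6=1, n7=0, n8=0 [stuck-at-0].
So the outputs are Y1=0, Y2=0. (Without the fault they would be Y1=0, Y2=1.)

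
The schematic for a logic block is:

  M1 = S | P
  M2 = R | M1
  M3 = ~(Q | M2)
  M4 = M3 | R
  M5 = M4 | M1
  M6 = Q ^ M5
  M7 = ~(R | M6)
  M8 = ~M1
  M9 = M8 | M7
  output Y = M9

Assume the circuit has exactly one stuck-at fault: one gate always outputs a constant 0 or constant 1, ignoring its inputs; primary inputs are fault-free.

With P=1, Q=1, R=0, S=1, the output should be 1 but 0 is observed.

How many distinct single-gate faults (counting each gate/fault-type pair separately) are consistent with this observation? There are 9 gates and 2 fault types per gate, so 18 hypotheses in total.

4

Fault-free: M1=1, M2=1, M3=0, M4=0, M5=1, M6=0, M7=1, M8=0, M9=1 → 1. Observed 0.
  M1: none of the 2 fault types match ✗
  M2: none of the 2 fault types match ✗
  M3: none of the 2 fault types match ✗
  M4: none of the 2 fault types match ✗
  M5: stuck-at-0 ✓; others ✗
  M6: stuck-at-1 ✓; others ✗
  M7: stuck-at-0 ✓; others ✗
  M8: none of the 2 fault types match ✗
  M9: stuck-at-0 ✓; others ✗
Consistent faults: {M5 stuck-at-0, M6 stuck-at-1, M7 stuck-at-0, M9 stuck-at-0} — 4 in all.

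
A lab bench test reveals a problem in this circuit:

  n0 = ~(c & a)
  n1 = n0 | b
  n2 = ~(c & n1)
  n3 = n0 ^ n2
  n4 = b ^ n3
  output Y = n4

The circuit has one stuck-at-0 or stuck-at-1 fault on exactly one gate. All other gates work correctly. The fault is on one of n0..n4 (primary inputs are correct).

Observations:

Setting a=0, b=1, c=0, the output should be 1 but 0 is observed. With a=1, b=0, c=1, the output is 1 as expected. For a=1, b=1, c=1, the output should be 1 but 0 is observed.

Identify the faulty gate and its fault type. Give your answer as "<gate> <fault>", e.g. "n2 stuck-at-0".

n3 stuck-at-1

Fault-free values for test 1 (a=0, b=1, c=0): n0=1, n1=1, n2=1, n3=0, n4=1, giving Y=1. Observed 0.
Test 1: faults giving observed 0 are {n0 stuck-at-0, n2 stuck-at-0, n3 stuck-at-1, n4 stuck-at-0}.
Test 2 (a=1, b=0, c=1): fault-free n0=0, n1=0, n2=1, n3=1, n4=1 → 1; observed 1. Eliminates n2 stuck-at-0, n4 stuck-at-0.
Test 3 (a=1, b=1, c=1): fault-free n0=0, n1=1, n2=0, n3=0, n4=1 → 1; observed 0. Eliminates n0 stuck-at-0.
Only n3 stuck-at-1 is consistent with every test.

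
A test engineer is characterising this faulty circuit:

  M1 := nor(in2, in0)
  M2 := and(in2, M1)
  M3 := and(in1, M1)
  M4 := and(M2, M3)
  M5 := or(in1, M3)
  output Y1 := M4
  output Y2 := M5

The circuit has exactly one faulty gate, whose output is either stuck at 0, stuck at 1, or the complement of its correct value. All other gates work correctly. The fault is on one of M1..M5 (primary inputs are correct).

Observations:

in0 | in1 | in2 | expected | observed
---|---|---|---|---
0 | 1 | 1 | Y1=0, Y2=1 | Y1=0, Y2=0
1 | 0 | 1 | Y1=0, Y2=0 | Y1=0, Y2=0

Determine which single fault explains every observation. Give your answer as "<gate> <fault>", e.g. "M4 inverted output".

Fault-free values for test 1 (in0=0, in1=1, in2=1): M1=0, M2=0, M3=0, M4=0, M5=1, giving Y1=0, Y2=1. Observed Y1=0, Y2=0.
Test 1: faults giving observed Y1=0, Y2=0 are {M5 stuck-at-0, M5 inverted output}.
Test 2 (in0=1, in1=0, in2=1): fault-free M1=0, M2=0, M3=0, M4=0, M5=0 → Y1=0, Y2=0; observed Y1=0, Y2=0. Eliminates M5 inverted output.
Only M5 stuck-at-0 is consistent with every test.

M5 stuck-at-0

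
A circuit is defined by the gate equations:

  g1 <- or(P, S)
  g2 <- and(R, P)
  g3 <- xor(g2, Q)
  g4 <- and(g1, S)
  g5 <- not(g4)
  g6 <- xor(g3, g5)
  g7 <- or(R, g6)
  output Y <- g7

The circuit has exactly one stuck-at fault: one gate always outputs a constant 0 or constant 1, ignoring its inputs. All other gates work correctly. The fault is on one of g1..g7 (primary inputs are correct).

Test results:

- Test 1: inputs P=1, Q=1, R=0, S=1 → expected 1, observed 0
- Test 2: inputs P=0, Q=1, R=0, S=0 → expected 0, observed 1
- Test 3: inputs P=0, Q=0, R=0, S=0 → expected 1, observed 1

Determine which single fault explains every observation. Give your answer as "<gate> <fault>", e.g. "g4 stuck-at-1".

Fault-free values for test 1 (P=1, Q=1, R=0, S=1): g1=1, g2=0, g3=1, g4=1, g5=0, g6=1, g7=1, giving Y=1. Observed 0.
Test 1: faults giving observed 0 are {g1 stuck-at-0, g2 stuck-at-1, g3 stuck-at-0, g4 stuck-at-0, g5 stuck-at-1, g6 stuck-at-0, g7 stuck-at-0}.
Test 2 (P=0, Q=1, R=0, S=0): fault-free g1=0, g2=0, g3=1, g4=0, g5=1, g6=0, g7=0 → 0; observed 1. Eliminates g1 stuck-at-0, g4 stuck-at-0, g5 stuck-at-1, g6 stuck-at-0, g7 stuck-at-0.
Test 3 (P=0, Q=0, R=0, S=0): fault-free g1=0, g2=0, g3=0, g4=0, g5=1, g6=1, g7=1 → 1; observed 1. Eliminates g2 stuck-at-1.
Only g3 stuck-at-0 is consistent with every test.

g3 stuck-at-0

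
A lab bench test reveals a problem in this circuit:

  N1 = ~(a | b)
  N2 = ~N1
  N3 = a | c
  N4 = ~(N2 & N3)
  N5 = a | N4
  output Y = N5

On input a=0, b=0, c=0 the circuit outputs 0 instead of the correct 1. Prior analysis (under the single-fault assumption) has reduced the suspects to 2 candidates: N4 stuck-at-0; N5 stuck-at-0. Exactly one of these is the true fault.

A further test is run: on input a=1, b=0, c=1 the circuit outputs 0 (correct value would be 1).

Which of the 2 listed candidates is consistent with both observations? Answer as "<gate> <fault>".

Evaluate each candidate on input a=1, b=0, c=1:
  N4 stuck-at-0: N1=0, N2=1, N3=1, N4=0 [stuck-at-0], N5=1 → 1 — eliminated
  N5 stuck-at-0: N1=0, N2=1, N3=1, N4=0, N5=0 [stuck-at-0] → 0 — matches
Only N5 stuck-at-0 reproduces the observed 0.

N5 stuck-at-0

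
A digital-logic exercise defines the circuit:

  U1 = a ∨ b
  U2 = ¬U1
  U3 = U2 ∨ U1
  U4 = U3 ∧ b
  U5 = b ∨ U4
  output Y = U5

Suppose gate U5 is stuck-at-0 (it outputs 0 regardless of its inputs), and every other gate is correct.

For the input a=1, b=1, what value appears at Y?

0

Propagate with U5 forced: U1=1, U2=0, U3=1, U4=1, U5=0 [stuck-at-0].
So Y = 0. (Without the fault it would be 1.)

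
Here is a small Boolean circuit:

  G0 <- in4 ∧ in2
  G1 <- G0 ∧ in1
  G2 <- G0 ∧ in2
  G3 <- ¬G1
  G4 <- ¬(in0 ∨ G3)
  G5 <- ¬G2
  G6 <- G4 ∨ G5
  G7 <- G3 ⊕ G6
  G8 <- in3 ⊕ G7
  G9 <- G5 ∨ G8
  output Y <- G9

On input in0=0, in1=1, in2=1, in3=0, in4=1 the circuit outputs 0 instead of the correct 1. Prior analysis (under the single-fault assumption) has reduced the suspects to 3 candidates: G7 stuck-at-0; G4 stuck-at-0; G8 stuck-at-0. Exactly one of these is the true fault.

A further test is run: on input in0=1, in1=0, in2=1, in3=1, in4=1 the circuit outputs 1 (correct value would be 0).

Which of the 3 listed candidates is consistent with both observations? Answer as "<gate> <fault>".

G7 stuck-at-0

Evaluate each candidate on input in0=1, in1=0, in2=1, in3=1, in4=1:
  G7 stuck-at-0: G0=1, G1=0, G2=1, G3=1, G4=0, G5=0, G6=0, G7=0 [stuck-at-0], G8=1, G9=1 → 1 — matches
  G4 stuck-at-0: G0=1, G1=0, G2=1, G3=1, G4=0 [stuck-at-0], G5=0, G6=0, G7=1, G8=0, G9=0 → 0 — eliminated
  G8 stuck-at-0: G0=1, G1=0, G2=1, G3=1, G4=0, G5=0, G6=0, G7=1, G8=0 [stuck-at-0], G9=0 → 0 — eliminated
Only G7 stuck-at-0 reproduces the observed 1.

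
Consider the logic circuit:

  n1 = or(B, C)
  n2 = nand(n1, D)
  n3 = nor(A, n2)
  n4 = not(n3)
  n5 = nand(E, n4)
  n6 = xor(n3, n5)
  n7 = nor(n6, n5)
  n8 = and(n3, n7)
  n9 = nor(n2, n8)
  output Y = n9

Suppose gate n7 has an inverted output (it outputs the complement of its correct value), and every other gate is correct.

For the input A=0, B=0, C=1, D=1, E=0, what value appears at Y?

Propagate with n7 forced: n1=1, n2=0, n3=1, n4=0, n5=1, n6=0, n7=1 [inverted output], n8=1, n9=0.
So Y = 0. (Without the fault it would be 1.)

0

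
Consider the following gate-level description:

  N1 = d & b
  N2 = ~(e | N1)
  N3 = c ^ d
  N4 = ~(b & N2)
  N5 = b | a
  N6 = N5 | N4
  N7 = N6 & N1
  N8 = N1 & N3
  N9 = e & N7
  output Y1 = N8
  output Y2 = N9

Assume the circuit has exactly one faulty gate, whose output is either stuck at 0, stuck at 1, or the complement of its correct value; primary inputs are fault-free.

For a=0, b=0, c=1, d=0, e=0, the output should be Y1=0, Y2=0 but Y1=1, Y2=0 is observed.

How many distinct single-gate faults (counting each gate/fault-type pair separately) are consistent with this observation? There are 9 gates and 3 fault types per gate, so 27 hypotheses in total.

4

Fault-free: N1=0, N2=1, N3=1, N4=1, N5=0, N6=1, N7=0, N8=0, N9=0 → Y1=0, Y2=0. Observed Y1=1, Y2=0.
  N1: stuck-at-1, inverted output ✓; others ✗
  N2: none of the 3 fault types match ✗
  N3: none of the 3 fault types match ✗
  N4: none of the 3 fault types match ✗
  N5: none of the 3 fault types match ✗
  N6: none of the 3 fault types match ✗
  N7: none of the 3 fault types match ✗
  N8: stuck-at-1, inverted output ✓; others ✗
  N9: none of the 3 fault types match ✗
Consistent faults: {N1 stuck-at-1, N1 inverted output, N8 stuck-at-1, N8 inverted output} — 4 in all.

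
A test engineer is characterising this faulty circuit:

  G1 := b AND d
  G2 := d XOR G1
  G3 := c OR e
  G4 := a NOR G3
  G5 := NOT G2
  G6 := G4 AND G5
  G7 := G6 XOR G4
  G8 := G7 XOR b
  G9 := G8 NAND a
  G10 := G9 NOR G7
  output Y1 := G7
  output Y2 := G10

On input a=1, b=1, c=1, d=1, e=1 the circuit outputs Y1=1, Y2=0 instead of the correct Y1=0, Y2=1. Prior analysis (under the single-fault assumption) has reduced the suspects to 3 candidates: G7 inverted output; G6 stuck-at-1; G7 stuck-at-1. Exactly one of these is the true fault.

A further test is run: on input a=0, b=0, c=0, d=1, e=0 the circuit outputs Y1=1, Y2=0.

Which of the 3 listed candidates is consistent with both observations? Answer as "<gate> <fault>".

Evaluate each candidate on input a=0, b=0, c=0, d=1, e=0:
  G7 inverted output: G1=0, G2=1, G3=0, G4=1, G5=0, G6=0, G7=0 [inverted output], G8=0, G9=1, G10=0 → Y1=0, Y2=0 — eliminated
  G6 stuck-at-1: G1=0, G2=1, G3=0, G4=1, G5=0, G6=1 [stuck-at-1], G7=0, G8=0, G9=1, G10=0 → Y1=0, Y2=0 — eliminated
  G7 stuck-at-1: G1=0, G2=1, G3=0, G4=1, G5=0, G6=0, G7=1 [stuck-at-1], G8=1, G9=1, G10=0 → Y1=1, Y2=0 — matches
Only G7 stuck-at-1 reproduces the observed Y1=1, Y2=0.

G7 stuck-at-1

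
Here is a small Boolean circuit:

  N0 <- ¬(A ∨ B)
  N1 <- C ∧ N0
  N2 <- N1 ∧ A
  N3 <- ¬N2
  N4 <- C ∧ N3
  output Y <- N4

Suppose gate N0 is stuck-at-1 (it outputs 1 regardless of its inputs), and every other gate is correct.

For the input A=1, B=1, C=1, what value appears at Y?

0

Propagate with N0 forced: N0=1 [stuck-at-1], N1=1, N2=1, N3=0, N4=0.
So Y = 0. (Without the fault it would be 1.)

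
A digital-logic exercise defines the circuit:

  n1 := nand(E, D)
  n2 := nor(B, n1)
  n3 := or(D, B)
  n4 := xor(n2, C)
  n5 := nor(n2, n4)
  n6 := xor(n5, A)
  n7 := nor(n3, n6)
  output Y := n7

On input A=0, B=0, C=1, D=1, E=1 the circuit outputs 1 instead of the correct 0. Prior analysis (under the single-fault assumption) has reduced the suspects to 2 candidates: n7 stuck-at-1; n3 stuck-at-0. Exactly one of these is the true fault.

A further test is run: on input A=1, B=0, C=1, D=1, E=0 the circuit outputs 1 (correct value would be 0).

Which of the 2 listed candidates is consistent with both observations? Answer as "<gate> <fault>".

Evaluate each candidate on input A=1, B=0, C=1, D=1, E=0:
  n7 stuck-at-1: n1=1, n2=0, n3=1, n4=1, n5=0, n6=1, n7=1 [stuck-at-1] → 1 — matches
  n3 stuck-at-0: n1=1, n2=0, n3=0 [stuck-at-0], n4=1, n5=0, n6=1, n7=0 → 0 — eliminated
Only n7 stuck-at-1 reproduces the observed 1.

n7 stuck-at-1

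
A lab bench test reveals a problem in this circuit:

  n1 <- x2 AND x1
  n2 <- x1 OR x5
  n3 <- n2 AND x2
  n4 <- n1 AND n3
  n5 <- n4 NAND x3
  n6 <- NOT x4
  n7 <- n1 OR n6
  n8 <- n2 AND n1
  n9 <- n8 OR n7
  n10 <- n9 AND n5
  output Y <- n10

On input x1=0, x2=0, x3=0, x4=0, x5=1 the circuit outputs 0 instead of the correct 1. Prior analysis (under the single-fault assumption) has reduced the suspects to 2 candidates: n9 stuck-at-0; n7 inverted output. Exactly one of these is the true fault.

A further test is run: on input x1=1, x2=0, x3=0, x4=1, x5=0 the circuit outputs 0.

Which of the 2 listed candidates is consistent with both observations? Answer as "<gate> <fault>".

Evaluate each candidate on input x1=1, x2=0, x3=0, x4=1, x5=0:
  n9 stuck-at-0: n1=0, n2=1, n3=0, n4=0, n5=1, n6=0, n7=0, n8=0, n9=0 [stuck-at-0], n10=0 → 0 — matches
  n7 inverted output: n1=0, n2=1, n3=0, n4=0, n5=1, n6=0, n7=1 [inverted output], n8=0, n9=1, n10=1 → 1 — eliminated
Only n9 stuck-at-0 reproduces the observed 0.

n9 stuck-at-0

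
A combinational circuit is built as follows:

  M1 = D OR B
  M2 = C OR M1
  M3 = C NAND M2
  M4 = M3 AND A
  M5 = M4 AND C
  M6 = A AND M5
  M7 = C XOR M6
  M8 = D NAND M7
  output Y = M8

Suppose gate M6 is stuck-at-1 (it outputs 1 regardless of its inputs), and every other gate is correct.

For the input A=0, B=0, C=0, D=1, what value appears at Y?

Propagate with M6 forced: M1=1, M2=1, M3=1, M4=0, M5=0, M6=1 [stuck-at-1], M7=1, M8=0.
So Y = 0. (Without the fault it would be 1.)

0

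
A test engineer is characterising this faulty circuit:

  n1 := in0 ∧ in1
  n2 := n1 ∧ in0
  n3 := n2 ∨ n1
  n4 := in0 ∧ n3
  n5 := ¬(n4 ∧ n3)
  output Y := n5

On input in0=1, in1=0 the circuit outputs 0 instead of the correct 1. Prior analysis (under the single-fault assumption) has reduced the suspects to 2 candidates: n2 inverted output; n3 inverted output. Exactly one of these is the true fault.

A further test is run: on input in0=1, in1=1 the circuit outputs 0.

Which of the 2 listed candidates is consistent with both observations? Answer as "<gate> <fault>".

Evaluate each candidate on input in0=1, in1=1:
  n2 inverted output: n1=1, n2=0 [inverted output], n3=1, n4=1, n5=0 → 0 — matches
  n3 inverted output: n1=1, n2=1, n3=0 [inverted output], n4=0, n5=1 → 1 — eliminated
Only n2 inverted output reproduces the observed 0.

n2 inverted output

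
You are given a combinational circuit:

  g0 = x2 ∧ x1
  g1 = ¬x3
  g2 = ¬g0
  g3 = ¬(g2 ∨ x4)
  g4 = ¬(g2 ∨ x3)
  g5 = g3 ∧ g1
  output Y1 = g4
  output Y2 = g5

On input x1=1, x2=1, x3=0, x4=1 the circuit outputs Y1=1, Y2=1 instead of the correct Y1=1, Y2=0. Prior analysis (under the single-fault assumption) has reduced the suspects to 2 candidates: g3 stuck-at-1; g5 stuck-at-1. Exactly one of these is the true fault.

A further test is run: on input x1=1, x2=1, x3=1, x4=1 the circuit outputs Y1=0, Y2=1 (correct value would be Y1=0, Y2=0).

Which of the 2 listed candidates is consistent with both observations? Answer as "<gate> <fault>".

g5 stuck-at-1

Evaluate each candidate on input x1=1, x2=1, x3=1, x4=1:
  g3 stuck-at-1: g0=1, g1=0, g2=0, g3=1 [stuck-at-1], g4=0, g5=0 → Y1=0, Y2=0 — eliminated
  g5 stuck-at-1: g0=1, g1=0, g2=0, g3=0, g4=0, g5=1 [stuck-at-1] → Y1=0, Y2=1 — matches
Only g5 stuck-at-1 reproduces the observed Y1=0, Y2=1.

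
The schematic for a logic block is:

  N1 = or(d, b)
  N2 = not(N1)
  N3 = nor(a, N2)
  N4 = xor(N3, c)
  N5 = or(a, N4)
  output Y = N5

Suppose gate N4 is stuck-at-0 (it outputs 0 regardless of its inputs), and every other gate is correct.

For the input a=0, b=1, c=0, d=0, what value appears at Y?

0

Propagate with N4 forced: N1=1, N2=0, N3=1, N4=0 [stuck-at-0], N5=0.
So Y = 0. (Without the fault it would be 1.)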